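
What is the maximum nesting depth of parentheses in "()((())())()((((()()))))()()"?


Input: "()((())())()((((()()))))()()"
Tracking depth:
  Position 0 '(': depth becomes 1
  Position 1 ')': depth becomes 0
  Position 2 '(': depth becomes 1
  Position 3 '(': depth becomes 2
  Position 4 '(': depth becomes 3
  Position 5 ')': depth becomes 2
  Position 6 ')': depth becomes 1
  Position 7 '(': depth becomes 2
  Position 8 ')': depth becomes 1
  Position 9 ')': depth becomes 0
  Position 10 '(': depth becomes 1
  Position 11 ')': depth becomes 0
  Position 12 '(': depth becomes 1
  Position 13 '(': depth becomes 2
  Position 14 '(': depth becomes 3
  Position 15 '(': depth becomes 4
  Position 16 '(': depth becomes 5
  Position 17 ')': depth becomes 4
  Position 18 '(': depth becomes 5
  Position 19 ')': depth becomes 4
  Position 20 ')': depth becomes 3
  Position 21 ')': depth becomes 2
  Position 22 ')': depth becomes 1
  Position 23 ')': depth becomes 0
  Position 24 '(': depth becomes 1
  Position 25 ')': depth becomes 0
  Position 26 '(': depth becomes 1
  Position 27 ')': depth becomes 0
Maximum depth reached: 5

5


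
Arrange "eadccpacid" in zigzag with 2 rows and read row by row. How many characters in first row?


Zigzag "eadccpacid" into 2 rows:
Placing characters:
  'e' => row 0
  'a' => row 1
  'd' => row 0
  'c' => row 1
  'c' => row 0
  'p' => row 1
  'a' => row 0
  'c' => row 1
  'i' => row 0
  'd' => row 1
Rows:
  Row 0: "edcai"
  Row 1: "acpcd"
First row length: 5

5


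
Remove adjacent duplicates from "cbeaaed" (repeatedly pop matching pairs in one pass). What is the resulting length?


Input: cbeaaed
Stack-based adjacent duplicate removal:
  Read 'c': push. Stack: c
  Read 'b': push. Stack: cb
  Read 'e': push. Stack: cbe
  Read 'a': push. Stack: cbea
  Read 'a': matches stack top 'a' => pop. Stack: cbe
  Read 'e': matches stack top 'e' => pop. Stack: cb
  Read 'd': push. Stack: cbd
Final stack: "cbd" (length 3)

3


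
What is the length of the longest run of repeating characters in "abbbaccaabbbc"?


Input: "abbbaccaabbbc"
Scanning for longest run:
  Position 1 ('b'): new char, reset run to 1
  Position 2 ('b'): continues run of 'b', length=2
  Position 3 ('b'): continues run of 'b', length=3
  Position 4 ('a'): new char, reset run to 1
  Position 5 ('c'): new char, reset run to 1
  Position 6 ('c'): continues run of 'c', length=2
  Position 7 ('a'): new char, reset run to 1
  Position 8 ('a'): continues run of 'a', length=2
  Position 9 ('b'): new char, reset run to 1
  Position 10 ('b'): continues run of 'b', length=2
  Position 11 ('b'): continues run of 'b', length=3
  Position 12 ('c'): new char, reset run to 1
Longest run: 'b' with length 3

3


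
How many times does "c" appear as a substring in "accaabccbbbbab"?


Searching for "c" in "accaabccbbbbab"
Scanning each position:
  Position 0: "a" => no
  Position 1: "c" => MATCH
  Position 2: "c" => MATCH
  Position 3: "a" => no
  Position 4: "a" => no
  Position 5: "b" => no
  Position 6: "c" => MATCH
  Position 7: "c" => MATCH
  Position 8: "b" => no
  Position 9: "b" => no
  Position 10: "b" => no
  Position 11: "b" => no
  Position 12: "a" => no
  Position 13: "b" => no
Total occurrences: 4

4


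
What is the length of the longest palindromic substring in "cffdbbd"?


Input: "cffdbbd"
Checking substrings for palindromes:
  [3:7] "dbbd" (len 4) => palindrome
  [1:3] "ff" (len 2) => palindrome
  [4:6] "bb" (len 2) => palindrome
Longest palindromic substring: "dbbd" with length 4

4


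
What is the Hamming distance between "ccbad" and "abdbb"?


Comparing "ccbad" and "abdbb" position by position:
  Position 0: 'c' vs 'a' => differ
  Position 1: 'c' vs 'b' => differ
  Position 2: 'b' vs 'd' => differ
  Position 3: 'a' vs 'b' => differ
  Position 4: 'd' vs 'b' => differ
Total differences (Hamming distance): 5

5


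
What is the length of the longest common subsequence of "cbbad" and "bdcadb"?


LCS of "cbbad" and "bdcadb"
DP table:
           b    d    c    a    d    b
      0    0    0    0    0    0    0
  c   0    0    0    1    1    1    1
  b   0    1    1    1    1    1    2
  b   0    1    1    1    1    1    2
  a   0    1    1    1    2    2    2
  d   0    1    2    2    2    3    3
LCS length = dp[5][6] = 3

3


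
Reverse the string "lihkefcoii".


Input: lihkefcoii
Reading characters right to left:
  Position 9: 'i'
  Position 8: 'i'
  Position 7: 'o'
  Position 6: 'c'
  Position 5: 'f'
  Position 4: 'e'
  Position 3: 'k'
  Position 2: 'h'
  Position 1: 'i'
  Position 0: 'l'
Reversed: iiocfekhil

iiocfekhil


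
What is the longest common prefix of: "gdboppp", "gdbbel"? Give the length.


Words: gdboppp, gdbbel
  Position 0: all 'g' => match
  Position 1: all 'd' => match
  Position 2: all 'b' => match
  Position 3: ('o', 'b') => mismatch, stop
LCP = "gdb" (length 3)

3


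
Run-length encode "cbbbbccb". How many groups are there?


Input: cbbbbccb
Scanning for consecutive runs:
  Group 1: 'c' x 1 (positions 0-0)
  Group 2: 'b' x 4 (positions 1-4)
  Group 3: 'c' x 2 (positions 5-6)
  Group 4: 'b' x 1 (positions 7-7)
Total groups: 4

4


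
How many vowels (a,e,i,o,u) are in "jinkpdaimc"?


Input: jinkpdaimc
Checking each character:
  'j' at position 0: consonant
  'i' at position 1: vowel (running total: 1)
  'n' at position 2: consonant
  'k' at position 3: consonant
  'p' at position 4: consonant
  'd' at position 5: consonant
  'a' at position 6: vowel (running total: 2)
  'i' at position 7: vowel (running total: 3)
  'm' at position 8: consonant
  'c' at position 9: consonant
Total vowels: 3

3


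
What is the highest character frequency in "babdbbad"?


Input: babdbbad
Character counts:
  'a': 2
  'b': 4
  'd': 2
Maximum frequency: 4

4


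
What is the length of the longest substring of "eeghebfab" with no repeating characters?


Input: "eeghebfab"
Sliding window (track last position of each char):
  Position 0 ('e'): window [0,0] length 1 -- new best
  Position 1 ('e'): repeat (last at 0), move window start to 1
  Position 1 ('e'): window [1,1] length 1
  Position 2 ('g'): window [1,2] length 2 -- new best
  Position 3 ('h'): window [1,3] length 3 -- new best
  Position 4 ('e'): repeat (last at 1), move window start to 2
  Position 4 ('e'): window [2,4] length 3
  Position 5 ('b'): window [2,5] length 4 -- new best
  Position 6 ('f'): window [2,6] length 5 -- new best
  Position 7 ('a'): window [2,7] length 6 -- new best
  Position 8 ('b'): repeat (last at 5), move window start to 6
  Position 8 ('b'): window [6,8] length 3
Longest substring with no repeats: "ghebfa" with length 6

6


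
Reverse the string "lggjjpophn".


Input: lggjjpophn
Reading characters right to left:
  Position 9: 'n'
  Position 8: 'h'
  Position 7: 'p'
  Position 6: 'o'
  Position 5: 'p'
  Position 4: 'j'
  Position 3: 'j'
  Position 2: 'g'
  Position 1: 'g'
  Position 0: 'l'
Reversed: nhpopjjggl

nhpopjjggl


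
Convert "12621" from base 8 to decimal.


Input: "12621" in base 8
Positional expansion:
  Digit '1' (value 1) x 8^4 = 4096
  Digit '2' (value 2) x 8^3 = 1024
  Digit '6' (value 6) x 8^2 = 384
  Digit '2' (value 2) x 8^1 = 16
  Digit '1' (value 1) x 8^0 = 1
Sum = 5521

5521


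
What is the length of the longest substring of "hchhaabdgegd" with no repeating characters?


Input: "hchhaabdgegd"
Sliding window (track last position of each char):
  Position 0 ('h'): window [0,0] length 1 -- new best
  Position 1 ('c'): window [0,1] length 2 -- new best
  Position 2 ('h'): repeat (last at 0), move window start to 1
  Position 2 ('h'): window [1,2] length 2
  Position 3 ('h'): repeat (last at 2), move window start to 3
  Position 3 ('h'): window [3,3] length 1
  Position 4 ('a'): window [3,4] length 2
  Position 5 ('a'): repeat (last at 4), move window start to 5
  Position 5 ('a'): window [5,5] length 1
  Position 6 ('b'): window [5,6] length 2
  Position 7 ('d'): window [5,7] length 3 -- new best
  Position 8 ('g'): window [5,8] length 4 -- new best
  Position 9 ('e'): window [5,9] length 5 -- new best
  Position 10 ('g'): repeat (last at 8), move window start to 9
  Position 10 ('g'): window [9,10] length 2
  Position 11 ('d'): window [9,11] length 3
Longest substring with no repeats: "abdge" with length 5

5


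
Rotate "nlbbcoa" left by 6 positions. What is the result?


Input: "nlbbcoa", rotate left by 6
First 6 characters: "nlbbco"
Remaining characters: "a"
Concatenate remaining + first: "a" + "nlbbco" = "anlbbco"

anlbbco


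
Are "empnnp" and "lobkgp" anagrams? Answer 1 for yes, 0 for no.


Strings: "empnnp", "lobkgp"
Sorted first:  emnnpp
Sorted second: bgklop
Differ at position 0: 'e' vs 'b' => not anagrams

0


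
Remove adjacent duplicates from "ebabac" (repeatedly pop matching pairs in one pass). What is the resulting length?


Input: ebabac
Stack-based adjacent duplicate removal:
  Read 'e': push. Stack: e
  Read 'b': push. Stack: eb
  Read 'a': push. Stack: eba
  Read 'b': push. Stack: ebab
  Read 'a': push. Stack: ebaba
  Read 'c': push. Stack: ebabac
Final stack: "ebabac" (length 6)

6


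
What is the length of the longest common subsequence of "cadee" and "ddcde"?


LCS of "cadee" and "ddcde"
DP table:
           d    d    c    d    e
      0    0    0    0    0    0
  c   0    0    0    1    1    1
  a   0    0    0    1    1    1
  d   0    1    1    1    2    2
  e   0    1    1    1    2    3
  e   0    1    1    1    2    3
LCS length = dp[5][5] = 3

3


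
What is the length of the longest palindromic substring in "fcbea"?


Input: "fcbea"
Checking substrings for palindromes:
  No multi-char palindromic substrings found
Longest palindromic substring: "f" with length 1

1


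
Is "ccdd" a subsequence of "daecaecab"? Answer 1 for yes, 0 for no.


Check if "ccdd" is a subsequence of "daecaecab"
Greedy scan:
  Position 0 ('d'): no match needed
  Position 1 ('a'): no match needed
  Position 2 ('e'): no match needed
  Position 3 ('c'): matches sub[0] = 'c'
  Position 4 ('a'): no match needed
  Position 5 ('e'): no match needed
  Position 6 ('c'): matches sub[1] = 'c'
  Position 7 ('a'): no match needed
  Position 8 ('b'): no match needed
Only matched 2/4 characters => not a subsequence

0


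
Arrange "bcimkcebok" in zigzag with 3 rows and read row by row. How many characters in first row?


Zigzag "bcimkcebok" into 3 rows:
Placing characters:
  'b' => row 0
  'c' => row 1
  'i' => row 2
  'm' => row 1
  'k' => row 0
  'c' => row 1
  'e' => row 2
  'b' => row 1
  'o' => row 0
  'k' => row 1
Rows:
  Row 0: "bko"
  Row 1: "cmcbk"
  Row 2: "ie"
First row length: 3

3


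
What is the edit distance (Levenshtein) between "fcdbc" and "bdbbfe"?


Computing edit distance: "fcdbc" -> "bdbbfe"
DP table:
           b    d    b    b    f    e
      0    1    2    3    4    5    6
  f   1    1    2    3    4    4    5
  c   2    2    2    3    4    5    5
  d   3    3    2    3    4    5    6
  b   4    3    3    2    3    4    5
  c   5    4    4    3    3    4    5
Edit distance = dp[5][6] = 5

5


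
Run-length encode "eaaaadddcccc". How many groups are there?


Input: eaaaadddcccc
Scanning for consecutive runs:
  Group 1: 'e' x 1 (positions 0-0)
  Group 2: 'a' x 4 (positions 1-4)
  Group 3: 'd' x 3 (positions 5-7)
  Group 4: 'c' x 4 (positions 8-11)
Total groups: 4

4


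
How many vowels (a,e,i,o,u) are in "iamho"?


Input: iamho
Checking each character:
  'i' at position 0: vowel (running total: 1)
  'a' at position 1: vowel (running total: 2)
  'm' at position 2: consonant
  'h' at position 3: consonant
  'o' at position 4: vowel (running total: 3)
Total vowels: 3

3


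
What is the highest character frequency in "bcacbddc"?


Input: bcacbddc
Character counts:
  'a': 1
  'b': 2
  'c': 3
  'd': 2
Maximum frequency: 3

3


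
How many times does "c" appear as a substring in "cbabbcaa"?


Searching for "c" in "cbabbcaa"
Scanning each position:
  Position 0: "c" => MATCH
  Position 1: "b" => no
  Position 2: "a" => no
  Position 3: "b" => no
  Position 4: "b" => no
  Position 5: "c" => MATCH
  Position 6: "a" => no
  Position 7: "a" => no
Total occurrences: 2

2


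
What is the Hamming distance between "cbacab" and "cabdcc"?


Comparing "cbacab" and "cabdcc" position by position:
  Position 0: 'c' vs 'c' => same
  Position 1: 'b' vs 'a' => differ
  Position 2: 'a' vs 'b' => differ
  Position 3: 'c' vs 'd' => differ
  Position 4: 'a' vs 'c' => differ
  Position 5: 'b' vs 'c' => differ
Total differences (Hamming distance): 5

5


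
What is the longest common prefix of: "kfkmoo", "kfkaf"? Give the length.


Words: kfkmoo, kfkaf
  Position 0: all 'k' => match
  Position 1: all 'f' => match
  Position 2: all 'k' => match
  Position 3: ('m', 'a') => mismatch, stop
LCP = "kfk" (length 3)

3


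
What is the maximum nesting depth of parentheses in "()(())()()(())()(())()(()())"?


Input: "()(())()()(())()(())()(()())"
Tracking depth:
  Position 0 '(': depth becomes 1
  Position 1 ')': depth becomes 0
  Position 2 '(': depth becomes 1
  Position 3 '(': depth becomes 2
  Position 4 ')': depth becomes 1
  Position 5 ')': depth becomes 0
  Position 6 '(': depth becomes 1
  Position 7 ')': depth becomes 0
  Position 8 '(': depth becomes 1
  Position 9 ')': depth becomes 0
  Position 10 '(': depth becomes 1
  Position 11 '(': depth becomes 2
  Position 12 ')': depth becomes 1
  Position 13 ')': depth becomes 0
  Position 14 '(': depth becomes 1
  Position 15 ')': depth becomes 0
  Position 16 '(': depth becomes 1
  Position 17 '(': depth becomes 2
  Position 18 ')': depth becomes 1
  Position 19 ')': depth becomes 0
  Position 20 '(': depth becomes 1
  Position 21 ')': depth becomes 0
  Position 22 '(': depth becomes 1
  Position 23 '(': depth becomes 2
  Position 24 ')': depth becomes 1
  Position 25 '(': depth becomes 2
  Position 26 ')': depth becomes 1
  Position 27 ')': depth becomes 0
Maximum depth reached: 2

2


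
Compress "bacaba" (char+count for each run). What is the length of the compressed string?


Input: bacaba
Runs:
  'b' x 1 => "b1"
  'a' x 1 => "a1"
  'c' x 1 => "c1"
  'a' x 1 => "a1"
  'b' x 1 => "b1"
  'a' x 1 => "a1"
Compressed: "b1a1c1a1b1a1"
Compressed length: 12

12


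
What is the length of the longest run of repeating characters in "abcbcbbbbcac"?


Input: "abcbcbbbbcac"
Scanning for longest run:
  Position 1 ('b'): new char, reset run to 1
  Position 2 ('c'): new char, reset run to 1
  Position 3 ('b'): new char, reset run to 1
  Position 4 ('c'): new char, reset run to 1
  Position 5 ('b'): new char, reset run to 1
  Position 6 ('b'): continues run of 'b', length=2
  Position 7 ('b'): continues run of 'b', length=3
  Position 8 ('b'): continues run of 'b', length=4
  Position 9 ('c'): new char, reset run to 1
  Position 10 ('a'): new char, reset run to 1
  Position 11 ('c'): new char, reset run to 1
Longest run: 'b' with length 4

4


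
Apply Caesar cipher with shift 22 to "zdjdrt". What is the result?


Caesar cipher: shift "zdjdrt" by 22
  'z' (pos 25) + 22 = pos 21 = 'v'
  'd' (pos 3) + 22 = pos 25 = 'z'
  'j' (pos 9) + 22 = pos 5 = 'f'
  'd' (pos 3) + 22 = pos 25 = 'z'
  'r' (pos 17) + 22 = pos 13 = 'n'
  't' (pos 19) + 22 = pos 15 = 'p'
Result: vzfznp

vzfznp


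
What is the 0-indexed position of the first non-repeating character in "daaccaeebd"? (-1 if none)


Input: daaccaeebd
Character frequencies:
  'a': 3
  'b': 1
  'c': 2
  'd': 2
  'e': 2
Scanning left to right for freq == 1:
  Position 0 ('d'): freq=2, skip
  Position 1 ('a'): freq=3, skip
  Position 2 ('a'): freq=3, skip
  Position 3 ('c'): freq=2, skip
  Position 4 ('c'): freq=2, skip
  Position 5 ('a'): freq=3, skip
  Position 6 ('e'): freq=2, skip
  Position 7 ('e'): freq=2, skip
  Position 8 ('b'): unique! => answer = 8

8


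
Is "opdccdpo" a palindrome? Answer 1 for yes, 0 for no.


Input: opdccdpo
Reversed: opdccdpo
  Compare pos 0 ('o') with pos 7 ('o'): match
  Compare pos 1 ('p') with pos 6 ('p'): match
  Compare pos 2 ('d') with pos 5 ('d'): match
  Compare pos 3 ('c') with pos 4 ('c'): match
Result: palindrome

1


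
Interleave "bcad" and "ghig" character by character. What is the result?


Interleaving "bcad" and "ghig":
  Position 0: 'b' from first, 'g' from second => "bg"
  Position 1: 'c' from first, 'h' from second => "ch"
  Position 2: 'a' from first, 'i' from second => "ai"
  Position 3: 'd' from first, 'g' from second => "dg"
Result: bgchaidg

bgchaidg


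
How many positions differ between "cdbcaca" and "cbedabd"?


Comparing "cdbcaca" and "cbedabd" position by position:
  Position 0: 'c' vs 'c' => same
  Position 1: 'd' vs 'b' => DIFFER
  Position 2: 'b' vs 'e' => DIFFER
  Position 3: 'c' vs 'd' => DIFFER
  Position 4: 'a' vs 'a' => same
  Position 5: 'c' vs 'b' => DIFFER
  Position 6: 'a' vs 'd' => DIFFER
Positions that differ: 5

5


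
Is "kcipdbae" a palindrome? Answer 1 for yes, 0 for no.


Input: kcipdbae
Reversed: eabdpick
  Compare pos 0 ('k') with pos 7 ('e'): MISMATCH
  Compare pos 1 ('c') with pos 6 ('a'): MISMATCH
  Compare pos 2 ('i') with pos 5 ('b'): MISMATCH
  Compare pos 3 ('p') with pos 4 ('d'): MISMATCH
Result: not a palindrome

0


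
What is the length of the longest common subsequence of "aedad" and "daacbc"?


LCS of "aedad" and "daacbc"
DP table:
           d    a    a    c    b    c
      0    0    0    0    0    0    0
  a   0    0    1    1    1    1    1
  e   0    0    1    1    1    1    1
  d   0    1    1    1    1    1    1
  a   0    1    2    2    2    2    2
  d   0    1    2    2    2    2    2
LCS length = dp[5][6] = 2

2


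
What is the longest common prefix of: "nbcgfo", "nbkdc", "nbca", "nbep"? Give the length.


Words: nbcgfo, nbkdc, nbca, nbep
  Position 0: all 'n' => match
  Position 1: all 'b' => match
  Position 2: ('c', 'k', 'c', 'e') => mismatch, stop
LCP = "nb" (length 2)

2


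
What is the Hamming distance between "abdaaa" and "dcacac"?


Comparing "abdaaa" and "dcacac" position by position:
  Position 0: 'a' vs 'd' => differ
  Position 1: 'b' vs 'c' => differ
  Position 2: 'd' vs 'a' => differ
  Position 3: 'a' vs 'c' => differ
  Position 4: 'a' vs 'a' => same
  Position 5: 'a' vs 'c' => differ
Total differences (Hamming distance): 5

5


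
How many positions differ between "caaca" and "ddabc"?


Comparing "caaca" and "ddabc" position by position:
  Position 0: 'c' vs 'd' => DIFFER
  Position 1: 'a' vs 'd' => DIFFER
  Position 2: 'a' vs 'a' => same
  Position 3: 'c' vs 'b' => DIFFER
  Position 4: 'a' vs 'c' => DIFFER
Positions that differ: 4

4


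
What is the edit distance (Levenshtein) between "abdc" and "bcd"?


Computing edit distance: "abdc" -> "bcd"
DP table:
           b    c    d
      0    1    2    3
  a   1    1    2    3
  b   2    1    2    3
  d   3    2    2    2
  c   4    3    2    3
Edit distance = dp[4][3] = 3

3


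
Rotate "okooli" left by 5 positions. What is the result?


Input: "okooli", rotate left by 5
First 5 characters: "okool"
Remaining characters: "i"
Concatenate remaining + first: "i" + "okool" = "iokool"

iokool


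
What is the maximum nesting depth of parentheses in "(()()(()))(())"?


Input: "(()()(()))(())"
Tracking depth:
  Position 0 '(': depth becomes 1
  Position 1 '(': depth becomes 2
  Position 2 ')': depth becomes 1
  Position 3 '(': depth becomes 2
  Position 4 ')': depth becomes 1
  Position 5 '(': depth becomes 2
  Position 6 '(': depth becomes 3
  Position 7 ')': depth becomes 2
  Position 8 ')': depth becomes 1
  Position 9 ')': depth becomes 0
  Position 10 '(': depth becomes 1
  Position 11 '(': depth becomes 2
  Position 12 ')': depth becomes 1
  Position 13 ')': depth becomes 0
Maximum depth reached: 3

3


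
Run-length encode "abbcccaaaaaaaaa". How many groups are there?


Input: abbcccaaaaaaaaa
Scanning for consecutive runs:
  Group 1: 'a' x 1 (positions 0-0)
  Group 2: 'b' x 2 (positions 1-2)
  Group 3: 'c' x 3 (positions 3-5)
  Group 4: 'a' x 9 (positions 6-14)
Total groups: 4

4


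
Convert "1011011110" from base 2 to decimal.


Input: "1011011110" in base 2
Positional expansion:
  Digit '1' (value 1) x 2^9 = 512
  Digit '0' (value 0) x 2^8 = 0
  Digit '1' (value 1) x 2^7 = 128
  Digit '1' (value 1) x 2^6 = 64
  Digit '0' (value 0) x 2^5 = 0
  Digit '1' (value 1) x 2^4 = 16
  Digit '1' (value 1) x 2^3 = 8
  Digit '1' (value 1) x 2^2 = 4
  Digit '1' (value 1) x 2^1 = 2
  Digit '0' (value 0) x 2^0 = 0
Sum = 734

734


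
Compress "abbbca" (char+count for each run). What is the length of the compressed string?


Input: abbbca
Runs:
  'a' x 1 => "a1"
  'b' x 3 => "b3"
  'c' x 1 => "c1"
  'a' x 1 => "a1"
Compressed: "a1b3c1a1"
Compressed length: 8

8


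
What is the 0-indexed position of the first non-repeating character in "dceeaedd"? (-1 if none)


Input: dceeaedd
Character frequencies:
  'a': 1
  'c': 1
  'd': 3
  'e': 3
Scanning left to right for freq == 1:
  Position 0 ('d'): freq=3, skip
  Position 1 ('c'): unique! => answer = 1

1


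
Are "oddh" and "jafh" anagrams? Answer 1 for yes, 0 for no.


Strings: "oddh", "jafh"
Sorted first:  ddho
Sorted second: afhj
Differ at position 0: 'd' vs 'a' => not anagrams

0


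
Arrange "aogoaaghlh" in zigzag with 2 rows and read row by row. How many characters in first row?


Zigzag "aogoaaghlh" into 2 rows:
Placing characters:
  'a' => row 0
  'o' => row 1
  'g' => row 0
  'o' => row 1
  'a' => row 0
  'a' => row 1
  'g' => row 0
  'h' => row 1
  'l' => row 0
  'h' => row 1
Rows:
  Row 0: "agagl"
  Row 1: "ooahh"
First row length: 5

5


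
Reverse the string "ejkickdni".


Input: ejkickdni
Reading characters right to left:
  Position 8: 'i'
  Position 7: 'n'
  Position 6: 'd'
  Position 5: 'k'
  Position 4: 'c'
  Position 3: 'i'
  Position 2: 'k'
  Position 1: 'j'
  Position 0: 'e'
Reversed: indkcikje

indkcikje


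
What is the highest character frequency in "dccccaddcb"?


Input: dccccaddcb
Character counts:
  'a': 1
  'b': 1
  'c': 5
  'd': 3
Maximum frequency: 5

5


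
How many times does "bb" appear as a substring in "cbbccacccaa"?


Searching for "bb" in "cbbccacccaa"
Scanning each position:
  Position 0: "cb" => no
  Position 1: "bb" => MATCH
  Position 2: "bc" => no
  Position 3: "cc" => no
  Position 4: "ca" => no
  Position 5: "ac" => no
  Position 6: "cc" => no
  Position 7: "cc" => no
  Position 8: "ca" => no
  Position 9: "aa" => no
Total occurrences: 1

1


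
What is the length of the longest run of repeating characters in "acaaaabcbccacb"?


Input: "acaaaabcbccacb"
Scanning for longest run:
  Position 1 ('c'): new char, reset run to 1
  Position 2 ('a'): new char, reset run to 1
  Position 3 ('a'): continues run of 'a', length=2
  Position 4 ('a'): continues run of 'a', length=3
  Position 5 ('a'): continues run of 'a', length=4
  Position 6 ('b'): new char, reset run to 1
  Position 7 ('c'): new char, reset run to 1
  Position 8 ('b'): new char, reset run to 1
  Position 9 ('c'): new char, reset run to 1
  Position 10 ('c'): continues run of 'c', length=2
  Position 11 ('a'): new char, reset run to 1
  Position 12 ('c'): new char, reset run to 1
  Position 13 ('b'): new char, reset run to 1
Longest run: 'a' with length 4

4


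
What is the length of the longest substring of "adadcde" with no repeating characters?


Input: "adadcde"
Sliding window (track last position of each char):
  Position 0 ('a'): window [0,0] length 1 -- new best
  Position 1 ('d'): window [0,1] length 2 -- new best
  Position 2 ('a'): repeat (last at 0), move window start to 1
  Position 2 ('a'): window [1,2] length 2
  Position 3 ('d'): repeat (last at 1), move window start to 2
  Position 3 ('d'): window [2,3] length 2
  Position 4 ('c'): window [2,4] length 3 -- new best
  Position 5 ('d'): repeat (last at 3), move window start to 4
  Position 5 ('d'): window [4,5] length 2
  Position 6 ('e'): window [4,6] length 3
Longest substring with no repeats: "adc" with length 3

3


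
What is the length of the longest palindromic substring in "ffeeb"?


Input: "ffeeb"
Checking substrings for palindromes:
  [0:2] "ff" (len 2) => palindrome
  [2:4] "ee" (len 2) => palindrome
Longest palindromic substring: "ff" with length 2

2


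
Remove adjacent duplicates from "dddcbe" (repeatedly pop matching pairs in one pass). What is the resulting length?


Input: dddcbe
Stack-based adjacent duplicate removal:
  Read 'd': push. Stack: d
  Read 'd': matches stack top 'd' => pop. Stack: (empty)
  Read 'd': push. Stack: d
  Read 'c': push. Stack: dc
  Read 'b': push. Stack: dcb
  Read 'e': push. Stack: dcbe
Final stack: "dcbe" (length 4)

4


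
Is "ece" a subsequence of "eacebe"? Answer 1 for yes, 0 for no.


Check if "ece" is a subsequence of "eacebe"
Greedy scan:
  Position 0 ('e'): matches sub[0] = 'e'
  Position 1 ('a'): no match needed
  Position 2 ('c'): matches sub[1] = 'c'
  Position 3 ('e'): matches sub[2] = 'e'
  Position 4 ('b'): no match needed
  Position 5 ('e'): no match needed
All 3 characters matched => is a subsequence

1


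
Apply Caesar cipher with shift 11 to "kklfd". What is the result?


Caesar cipher: shift "kklfd" by 11
  'k' (pos 10) + 11 = pos 21 = 'v'
  'k' (pos 10) + 11 = pos 21 = 'v'
  'l' (pos 11) + 11 = pos 22 = 'w'
  'f' (pos 5) + 11 = pos 16 = 'q'
  'd' (pos 3) + 11 = pos 14 = 'o'
Result: vvwqo

vvwqo


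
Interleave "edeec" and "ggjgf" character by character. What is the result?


Interleaving "edeec" and "ggjgf":
  Position 0: 'e' from first, 'g' from second => "eg"
  Position 1: 'd' from first, 'g' from second => "dg"
  Position 2: 'e' from first, 'j' from second => "ej"
  Position 3: 'e' from first, 'g' from second => "eg"
  Position 4: 'c' from first, 'f' from second => "cf"
Result: egdgejegcf

egdgejegcf


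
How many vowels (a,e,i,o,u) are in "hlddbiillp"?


Input: hlddbiillp
Checking each character:
  'h' at position 0: consonant
  'l' at position 1: consonant
  'd' at position 2: consonant
  'd' at position 3: consonant
  'b' at position 4: consonant
  'i' at position 5: vowel (running total: 1)
  'i' at position 6: vowel (running total: 2)
  'l' at position 7: consonant
  'l' at position 8: consonant
  'p' at position 9: consonant
Total vowels: 2

2


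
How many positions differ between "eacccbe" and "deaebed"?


Comparing "eacccbe" and "deaebed" position by position:
  Position 0: 'e' vs 'd' => DIFFER
  Position 1: 'a' vs 'e' => DIFFER
  Position 2: 'c' vs 'a' => DIFFER
  Position 3: 'c' vs 'e' => DIFFER
  Position 4: 'c' vs 'b' => DIFFER
  Position 5: 'b' vs 'e' => DIFFER
  Position 6: 'e' vs 'd' => DIFFER
Positions that differ: 7

7


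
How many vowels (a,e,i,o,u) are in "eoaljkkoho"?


Input: eoaljkkoho
Checking each character:
  'e' at position 0: vowel (running total: 1)
  'o' at position 1: vowel (running total: 2)
  'a' at position 2: vowel (running total: 3)
  'l' at position 3: consonant
  'j' at position 4: consonant
  'k' at position 5: consonant
  'k' at position 6: consonant
  'o' at position 7: vowel (running total: 4)
  'h' at position 8: consonant
  'o' at position 9: vowel (running total: 5)
Total vowels: 5

5


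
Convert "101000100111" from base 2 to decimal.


Input: "101000100111" in base 2
Positional expansion:
  Digit '1' (value 1) x 2^11 = 2048
  Digit '0' (value 0) x 2^10 = 0
  Digit '1' (value 1) x 2^9 = 512
  Digit '0' (value 0) x 2^8 = 0
  Digit '0' (value 0) x 2^7 = 0
  Digit '0' (value 0) x 2^6 = 0
  Digit '1' (value 1) x 2^5 = 32
  Digit '0' (value 0) x 2^4 = 0
  Digit '0' (value 0) x 2^3 = 0
  Digit '1' (value 1) x 2^2 = 4
  Digit '1' (value 1) x 2^1 = 2
  Digit '1' (value 1) x 2^0 = 1
Sum = 2599

2599


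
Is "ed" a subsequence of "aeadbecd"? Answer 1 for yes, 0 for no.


Check if "ed" is a subsequence of "aeadbecd"
Greedy scan:
  Position 0 ('a'): no match needed
  Position 1 ('e'): matches sub[0] = 'e'
  Position 2 ('a'): no match needed
  Position 3 ('d'): matches sub[1] = 'd'
  Position 4 ('b'): no match needed
  Position 5 ('e'): no match needed
  Position 6 ('c'): no match needed
  Position 7 ('d'): no match needed
All 2 characters matched => is a subsequence

1


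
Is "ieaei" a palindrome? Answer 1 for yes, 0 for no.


Input: ieaei
Reversed: ieaei
  Compare pos 0 ('i') with pos 4 ('i'): match
  Compare pos 1 ('e') with pos 3 ('e'): match
Result: palindrome

1


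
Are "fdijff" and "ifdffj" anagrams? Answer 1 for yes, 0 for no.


Strings: "fdijff", "ifdffj"
Sorted first:  dfffij
Sorted second: dfffij
Sorted forms match => anagrams

1


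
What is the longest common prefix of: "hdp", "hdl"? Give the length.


Words: hdp, hdl
  Position 0: all 'h' => match
  Position 1: all 'd' => match
  Position 2: ('p', 'l') => mismatch, stop
LCP = "hd" (length 2)

2


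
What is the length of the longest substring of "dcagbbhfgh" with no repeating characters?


Input: "dcagbbhfgh"
Sliding window (track last position of each char):
  Position 0 ('d'): window [0,0] length 1 -- new best
  Position 1 ('c'): window [0,1] length 2 -- new best
  Position 2 ('a'): window [0,2] length 3 -- new best
  Position 3 ('g'): window [0,3] length 4 -- new best
  Position 4 ('b'): window [0,4] length 5 -- new best
  Position 5 ('b'): repeat (last at 4), move window start to 5
  Position 5 ('b'): window [5,5] length 1
  Position 6 ('h'): window [5,6] length 2
  Position 7 ('f'): window [5,7] length 3
  Position 8 ('g'): window [5,8] length 4
  Position 9 ('h'): repeat (last at 6), move window start to 7
  Position 9 ('h'): window [7,9] length 3
Longest substring with no repeats: "dcagb" with length 5

5


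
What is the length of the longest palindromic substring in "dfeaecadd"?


Input: "dfeaecadd"
Checking substrings for palindromes:
  [2:5] "eae" (len 3) => palindrome
  [7:9] "dd" (len 2) => palindrome
Longest palindromic substring: "eae" with length 3

3


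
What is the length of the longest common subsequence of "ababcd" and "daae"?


LCS of "ababcd" and "daae"
DP table:
           d    a    a    e
      0    0    0    0    0
  a   0    0    1    1    1
  b   0    0    1    1    1
  a   0    0    1    2    2
  b   0    0    1    2    2
  c   0    0    1    2    2
  d   0    1    1    2    2
LCS length = dp[6][4] = 2

2


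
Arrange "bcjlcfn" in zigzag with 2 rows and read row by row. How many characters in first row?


Zigzag "bcjlcfn" into 2 rows:
Placing characters:
  'b' => row 0
  'c' => row 1
  'j' => row 0
  'l' => row 1
  'c' => row 0
  'f' => row 1
  'n' => row 0
Rows:
  Row 0: "bjcn"
  Row 1: "clf"
First row length: 4

4


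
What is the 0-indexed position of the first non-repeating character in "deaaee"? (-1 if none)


Input: deaaee
Character frequencies:
  'a': 2
  'd': 1
  'e': 3
Scanning left to right for freq == 1:
  Position 0 ('d'): unique! => answer = 0

0


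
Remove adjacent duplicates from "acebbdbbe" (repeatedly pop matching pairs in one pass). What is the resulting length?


Input: acebbdbbe
Stack-based adjacent duplicate removal:
  Read 'a': push. Stack: a
  Read 'c': push. Stack: ac
  Read 'e': push. Stack: ace
  Read 'b': push. Stack: aceb
  Read 'b': matches stack top 'b' => pop. Stack: ace
  Read 'd': push. Stack: aced
  Read 'b': push. Stack: acedb
  Read 'b': matches stack top 'b' => pop. Stack: aced
  Read 'e': push. Stack: acede
Final stack: "acede" (length 5)

5


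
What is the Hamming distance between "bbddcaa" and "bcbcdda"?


Comparing "bbddcaa" and "bcbcdda" position by position:
  Position 0: 'b' vs 'b' => same
  Position 1: 'b' vs 'c' => differ
  Position 2: 'd' vs 'b' => differ
  Position 3: 'd' vs 'c' => differ
  Position 4: 'c' vs 'd' => differ
  Position 5: 'a' vs 'd' => differ
  Position 6: 'a' vs 'a' => same
Total differences (Hamming distance): 5

5


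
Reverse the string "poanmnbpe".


Input: poanmnbpe
Reading characters right to left:
  Position 8: 'e'
  Position 7: 'p'
  Position 6: 'b'
  Position 5: 'n'
  Position 4: 'm'
  Position 3: 'n'
  Position 2: 'a'
  Position 1: 'o'
  Position 0: 'p'
Reversed: epbnmnaop

epbnmnaop


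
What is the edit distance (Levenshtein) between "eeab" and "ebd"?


Computing edit distance: "eeab" -> "ebd"
DP table:
           e    b    d
      0    1    2    3
  e   1    0    1    2
  e   2    1    1    2
  a   3    2    2    2
  b   4    3    2    3
Edit distance = dp[4][3] = 3

3


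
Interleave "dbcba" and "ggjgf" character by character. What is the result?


Interleaving "dbcba" and "ggjgf":
  Position 0: 'd' from first, 'g' from second => "dg"
  Position 1: 'b' from first, 'g' from second => "bg"
  Position 2: 'c' from first, 'j' from second => "cj"
  Position 3: 'b' from first, 'g' from second => "bg"
  Position 4: 'a' from first, 'f' from second => "af"
Result: dgbgcjbgaf

dgbgcjbgaf


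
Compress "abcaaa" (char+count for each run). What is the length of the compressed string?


Input: abcaaa
Runs:
  'a' x 1 => "a1"
  'b' x 1 => "b1"
  'c' x 1 => "c1"
  'a' x 3 => "a3"
Compressed: "a1b1c1a3"
Compressed length: 8

8


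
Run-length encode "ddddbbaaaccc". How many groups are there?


Input: ddddbbaaaccc
Scanning for consecutive runs:
  Group 1: 'd' x 4 (positions 0-3)
  Group 2: 'b' x 2 (positions 4-5)
  Group 3: 'a' x 3 (positions 6-8)
  Group 4: 'c' x 3 (positions 9-11)
Total groups: 4

4


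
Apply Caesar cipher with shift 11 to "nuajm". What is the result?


Caesar cipher: shift "nuajm" by 11
  'n' (pos 13) + 11 = pos 24 = 'y'
  'u' (pos 20) + 11 = pos 5 = 'f'
  'a' (pos 0) + 11 = pos 11 = 'l'
  'j' (pos 9) + 11 = pos 20 = 'u'
  'm' (pos 12) + 11 = pos 23 = 'x'
Result: yflux

yflux


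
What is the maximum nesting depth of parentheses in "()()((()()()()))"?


Input: "()()((()()()()))"
Tracking depth:
  Position 0 '(': depth becomes 1
  Position 1 ')': depth becomes 0
  Position 2 '(': depth becomes 1
  Position 3 ')': depth becomes 0
  Position 4 '(': depth becomes 1
  Position 5 '(': depth becomes 2
  Position 6 '(': depth becomes 3
  Position 7 ')': depth becomes 2
  Position 8 '(': depth becomes 3
  Position 9 ')': depth becomes 2
  Position 10 '(': depth becomes 3
  Position 11 ')': depth becomes 2
  Position 12 '(': depth becomes 3
  Position 13 ')': depth becomes 2
  Position 14 ')': depth becomes 1
  Position 15 ')': depth becomes 0
Maximum depth reached: 3

3


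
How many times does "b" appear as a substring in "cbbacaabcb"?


Searching for "b" in "cbbacaabcb"
Scanning each position:
  Position 0: "c" => no
  Position 1: "b" => MATCH
  Position 2: "b" => MATCH
  Position 3: "a" => no
  Position 4: "c" => no
  Position 5: "a" => no
  Position 6: "a" => no
  Position 7: "b" => MATCH
  Position 8: "c" => no
  Position 9: "b" => MATCH
Total occurrences: 4

4


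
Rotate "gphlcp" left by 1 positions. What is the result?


Input: "gphlcp", rotate left by 1
First 1 characters: "g"
Remaining characters: "phlcp"
Concatenate remaining + first: "phlcp" + "g" = "phlcpg"

phlcpg


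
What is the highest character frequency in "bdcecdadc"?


Input: bdcecdadc
Character counts:
  'a': 1
  'b': 1
  'c': 3
  'd': 3
  'e': 1
Maximum frequency: 3

3


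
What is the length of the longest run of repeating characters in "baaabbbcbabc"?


Input: "baaabbbcbabc"
Scanning for longest run:
  Position 1 ('a'): new char, reset run to 1
  Position 2 ('a'): continues run of 'a', length=2
  Position 3 ('a'): continues run of 'a', length=3
  Position 4 ('b'): new char, reset run to 1
  Position 5 ('b'): continues run of 'b', length=2
  Position 6 ('b'): continues run of 'b', length=3
  Position 7 ('c'): new char, reset run to 1
  Position 8 ('b'): new char, reset run to 1
  Position 9 ('a'): new char, reset run to 1
  Position 10 ('b'): new char, reset run to 1
  Position 11 ('c'): new char, reset run to 1
Longest run: 'a' with length 3

3


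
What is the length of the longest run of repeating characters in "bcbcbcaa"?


Input: "bcbcbcaa"
Scanning for longest run:
  Position 1 ('c'): new char, reset run to 1
  Position 2 ('b'): new char, reset run to 1
  Position 3 ('c'): new char, reset run to 1
  Position 4 ('b'): new char, reset run to 1
  Position 5 ('c'): new char, reset run to 1
  Position 6 ('a'): new char, reset run to 1
  Position 7 ('a'): continues run of 'a', length=2
Longest run: 'a' with length 2

2


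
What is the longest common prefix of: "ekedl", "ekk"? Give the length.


Words: ekedl, ekk
  Position 0: all 'e' => match
  Position 1: all 'k' => match
  Position 2: ('e', 'k') => mismatch, stop
LCP = "ek" (length 2)

2


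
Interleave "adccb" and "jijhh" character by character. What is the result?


Interleaving "adccb" and "jijhh":
  Position 0: 'a' from first, 'j' from second => "aj"
  Position 1: 'd' from first, 'i' from second => "di"
  Position 2: 'c' from first, 'j' from second => "cj"
  Position 3: 'c' from first, 'h' from second => "ch"
  Position 4: 'b' from first, 'h' from second => "bh"
Result: ajdicjchbh

ajdicjchbh


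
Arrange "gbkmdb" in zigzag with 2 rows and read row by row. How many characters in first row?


Zigzag "gbkmdb" into 2 rows:
Placing characters:
  'g' => row 0
  'b' => row 1
  'k' => row 0
  'm' => row 1
  'd' => row 0
  'b' => row 1
Rows:
  Row 0: "gkd"
  Row 1: "bmb"
First row length: 3

3


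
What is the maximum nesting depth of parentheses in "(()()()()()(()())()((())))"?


Input: "(()()()()()(()())()((())))"
Tracking depth:
  Position 0 '(': depth becomes 1
  Position 1 '(': depth becomes 2
  Position 2 ')': depth becomes 1
  Position 3 '(': depth becomes 2
  Position 4 ')': depth becomes 1
  Position 5 '(': depth becomes 2
  Position 6 ')': depth becomes 1
  Position 7 '(': depth becomes 2
  Position 8 ')': depth becomes 1
  Position 9 '(': depth becomes 2
  Position 10 ')': depth becomes 1
  Position 11 '(': depth becomes 2
  Position 12 '(': depth becomes 3
  Position 13 ')': depth becomes 2
  Position 14 '(': depth becomes 3
  Position 15 ')': depth becomes 2
  Position 16 ')': depth becomes 1
  Position 17 '(': depth becomes 2
  Position 18 ')': depth becomes 1
  Position 19 '(': depth becomes 2
  Position 20 '(': depth becomes 3
  Position 21 '(': depth becomes 4
  Position 22 ')': depth becomes 3
  Position 23 ')': depth becomes 2
  Position 24 ')': depth becomes 1
  Position 25 ')': depth becomes 0
Maximum depth reached: 4

4


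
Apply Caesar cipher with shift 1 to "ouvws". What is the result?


Caesar cipher: shift "ouvws" by 1
  'o' (pos 14) + 1 = pos 15 = 'p'
  'u' (pos 20) + 1 = pos 21 = 'v'
  'v' (pos 21) + 1 = pos 22 = 'w'
  'w' (pos 22) + 1 = pos 23 = 'x'
  's' (pos 18) + 1 = pos 19 = 't'
Result: pvwxt

pvwxt


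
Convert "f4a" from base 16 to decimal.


Input: "f4a" in base 16
Positional expansion:
  Digit 'f' (value 15) x 16^2 = 3840
  Digit '4' (value 4) x 16^1 = 64
  Digit 'a' (value 10) x 16^0 = 10
Sum = 3914

3914


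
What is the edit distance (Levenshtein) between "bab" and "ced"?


Computing edit distance: "bab" -> "ced"
DP table:
           c    e    d
      0    1    2    3
  b   1    1    2    3
  a   2    2    2    3
  b   3    3    3    3
Edit distance = dp[3][3] = 3

3


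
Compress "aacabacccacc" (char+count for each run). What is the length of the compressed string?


Input: aacabacccacc
Runs:
  'a' x 2 => "a2"
  'c' x 1 => "c1"
  'a' x 1 => "a1"
  'b' x 1 => "b1"
  'a' x 1 => "a1"
  'c' x 3 => "c3"
  'a' x 1 => "a1"
  'c' x 2 => "c2"
Compressed: "a2c1a1b1a1c3a1c2"
Compressed length: 16

16


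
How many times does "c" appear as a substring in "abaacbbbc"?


Searching for "c" in "abaacbbbc"
Scanning each position:
  Position 0: "a" => no
  Position 1: "b" => no
  Position 2: "a" => no
  Position 3: "a" => no
  Position 4: "c" => MATCH
  Position 5: "b" => no
  Position 6: "b" => no
  Position 7: "b" => no
  Position 8: "c" => MATCH
Total occurrences: 2

2


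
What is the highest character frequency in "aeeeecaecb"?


Input: aeeeecaecb
Character counts:
  'a': 2
  'b': 1
  'c': 2
  'e': 5
Maximum frequency: 5

5


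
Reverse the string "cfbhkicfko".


Input: cfbhkicfko
Reading characters right to left:
  Position 9: 'o'
  Position 8: 'k'
  Position 7: 'f'
  Position 6: 'c'
  Position 5: 'i'
  Position 4: 'k'
  Position 3: 'h'
  Position 2: 'b'
  Position 1: 'f'
  Position 0: 'c'
Reversed: okfcikhbfc

okfcikhbfc
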